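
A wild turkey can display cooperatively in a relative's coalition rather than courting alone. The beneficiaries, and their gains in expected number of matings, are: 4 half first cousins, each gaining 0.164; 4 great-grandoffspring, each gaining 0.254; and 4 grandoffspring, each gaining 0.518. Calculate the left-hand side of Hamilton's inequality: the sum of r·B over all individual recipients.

0.686

r to a half first cousin = 1/16 (half first cousins share one grandparent — one path of length 4: r = (1/2)^4 = 1/16).
r to a great-grandoffspring = 1/8 (three parent–offspring links: r = (1/2)^3 = 1/8).
r to a grandoffspring = 1/4 (two parent–offspring links: r = (1/2)^2 = 1/4).
Summing one r·B term per recipient: 4·0.0625·0.164 + 4·0.125·0.254 + 4·0.25·0.518 = 0.686.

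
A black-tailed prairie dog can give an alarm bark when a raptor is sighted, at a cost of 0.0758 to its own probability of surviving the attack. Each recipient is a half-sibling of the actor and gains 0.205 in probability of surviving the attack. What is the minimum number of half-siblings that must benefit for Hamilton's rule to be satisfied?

r to a half-sibling = 0.25 (half-sibs share one parent — one path of length 2: r = (1/2)^2 = 1/4).
Hamilton's rule: n·r·B > C  ⇒  n > C/(r·B) = 0.0758/(0.25·0.205) = 1.479.
The smallest integer exceeding 1.479 is 2.

2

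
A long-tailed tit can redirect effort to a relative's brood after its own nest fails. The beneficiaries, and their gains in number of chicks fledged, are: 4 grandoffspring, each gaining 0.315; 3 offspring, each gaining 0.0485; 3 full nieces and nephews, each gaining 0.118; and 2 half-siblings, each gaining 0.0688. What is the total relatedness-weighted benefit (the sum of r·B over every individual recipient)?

0.51065

r to a grandoffspring = 0.25 (two parent–offspring links: r = (1/2)^2 = 1/4).
r to an offspring = 0.5 (one parent–offspring link: r = (1/2)^1 = 1/2).
r to a full niece or nephew = 1/4 (full aunt/uncle↔niece/nephew: two paths of length 3 through the shared grandparent pair: r = 2·(1/2)^3 = 1/4).
r to a half-sibling = 0.25 (half-sibs share one parent — one path of length 2: r = (1/2)^2 = 1/4).
Summing one r·B term per recipient: 4·0.25·0.315 + 3·0.5·0.0485 + 3·0.25·0.118 + 2·0.25·0.0688 = 0.51065.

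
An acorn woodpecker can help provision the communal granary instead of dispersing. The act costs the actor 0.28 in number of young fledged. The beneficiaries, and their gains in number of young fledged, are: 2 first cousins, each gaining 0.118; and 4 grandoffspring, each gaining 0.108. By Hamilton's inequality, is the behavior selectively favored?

Hamilton's rule: the trait is favored when the sum of r·B over every recipient exceeds the actor's cost C.
r to a first cousin = 0.125 (first cousins share one grandparent pair — two paths of length 4: r = 2·(1/2)^4 = 1/8).
r to a grandoffspring = 0.25 (two parent–offspring links: r = (1/2)^2 = 1/4).
Summing one r·B term per recipient: 2·0.125·0.118 + 4·0.25·0.108 = 0.1375.
0.1375 < 0.28: the indirect benefit is less than the cost.

No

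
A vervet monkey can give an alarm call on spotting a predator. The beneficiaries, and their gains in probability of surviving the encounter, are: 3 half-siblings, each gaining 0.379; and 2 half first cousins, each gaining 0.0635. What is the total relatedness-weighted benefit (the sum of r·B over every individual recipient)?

0.2921875

r to a half-sibling = 0.25 (half-sibs share one parent — one path of length 2: r = (1/2)^2 = 1/4).
r to a half first cousin = 1/16 (half first cousins share one grandparent — one path of length 4: r = (1/2)^4 = 1/16).
Summing one r·B term per recipient: 3·0.25·0.379 + 2·0.0625·0.0635 = 0.2921875.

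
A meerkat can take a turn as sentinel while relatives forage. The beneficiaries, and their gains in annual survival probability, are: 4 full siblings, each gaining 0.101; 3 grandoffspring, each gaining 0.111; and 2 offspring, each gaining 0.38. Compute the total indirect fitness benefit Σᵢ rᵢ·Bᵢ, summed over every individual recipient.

0.66525

r to a full sibling = 0.5 (full sibs share both parents — two paths of length 2: r = 2·(1/2)^2 = 1/2).
r to a grandoffspring = 1/4 (two parent–offspring links: r = (1/2)^2 = 1/4).
r to an offspring = 1/2 (one parent–offspring link: r = (1/2)^1 = 1/2).
Summing one r·B term per recipient: 4·0.5·0.101 + 3·0.25·0.111 + 2·0.5·0.38 = 0.66525.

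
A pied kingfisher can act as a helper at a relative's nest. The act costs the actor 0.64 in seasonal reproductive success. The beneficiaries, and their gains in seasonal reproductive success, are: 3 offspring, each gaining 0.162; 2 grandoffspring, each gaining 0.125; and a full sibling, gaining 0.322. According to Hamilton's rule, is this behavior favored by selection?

Hamilton's rule: the trait is favored when the sum of r·B over every recipient exceeds the actor's cost C.
r to an offspring = 0.5 (one parent–offspring link: r = (1/2)^1 = 1/2).
r to a grandoffspring = 1/4 (two parent–offspring links: r = (1/2)^2 = 1/4).
r to a full sibling = 0.5 (full sibs share both parents — two paths of length 2: r = 2·(1/2)^2 = 1/2).
Summing one r·B term per recipient: 3·0.5·0.162 + 2·0.25·0.125 + 1·0.5·0.322 = 0.4665.
0.4665 < 0.64: the indirect benefit is less than the cost.

No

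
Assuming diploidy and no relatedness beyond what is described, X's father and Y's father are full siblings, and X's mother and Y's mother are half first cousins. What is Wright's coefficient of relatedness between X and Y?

Wright's path rule: contributions from independent ancestry routes add.
X and Y are related in two ways: first cousins through their fathers (r = 1/8) and half second cousins through their mothers (r = 1/64).
r = 1/8 + 1/64 = 9/64 = 0.140625.

0.140625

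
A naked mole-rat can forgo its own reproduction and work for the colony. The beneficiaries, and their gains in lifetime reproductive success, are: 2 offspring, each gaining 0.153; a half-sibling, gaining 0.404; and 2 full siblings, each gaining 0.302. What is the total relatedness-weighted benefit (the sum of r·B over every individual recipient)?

0.556

r to an offspring = 0.5 (one parent–offspring link: r = (1/2)^1 = 1/2).
r to a half-sibling = 1/4 (half-sibs share one parent — one path of length 2: r = (1/2)^2 = 1/4).
r to a full sibling = 0.5 (full sibs share both parents — two paths of length 2: r = 2·(1/2)^2 = 1/2).
Summing one r·B term per recipient: 2·0.5·0.153 + 1·0.25·0.404 + 2·0.5·0.302 = 0.556.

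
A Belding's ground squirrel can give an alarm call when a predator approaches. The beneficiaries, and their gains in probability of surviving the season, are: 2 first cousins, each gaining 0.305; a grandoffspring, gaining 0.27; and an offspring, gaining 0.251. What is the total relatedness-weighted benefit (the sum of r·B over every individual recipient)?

r to a first cousin = 0.125 (first cousins share one grandparent pair — two paths of length 4: r = 2·(1/2)^4 = 1/8).
r to a grandoffspring = 0.25 (two parent–offspring links: r = (1/2)^2 = 1/4).
r to an offspring = 1/2 (one parent–offspring link: r = (1/2)^1 = 1/2).
Summing one r·B term per recipient: 2·0.125·0.305 + 1·0.25·0.27 + 1·0.5·0.251 = 0.26925.

0.26925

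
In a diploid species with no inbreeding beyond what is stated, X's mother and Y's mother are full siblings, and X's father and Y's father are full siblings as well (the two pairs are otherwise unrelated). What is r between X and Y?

Wright's path rule: contributions from independent ancestry routes add.
X and Y are related in two ways: first cousins through their mothers (r = 1/8) and first cousins through their fathers (r = 1/8) — i.e. double first cousins.
r = 1/8 + 1/8 = 0.25.

0.25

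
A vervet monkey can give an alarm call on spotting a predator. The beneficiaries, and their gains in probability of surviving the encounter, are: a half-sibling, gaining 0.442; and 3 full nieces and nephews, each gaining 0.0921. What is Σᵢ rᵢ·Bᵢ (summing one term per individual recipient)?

r to a half-sibling = 0.25 (half-sibs share one parent — one path of length 2: r = (1/2)^2 = 1/4).
r to a full niece or nephew = 0.25 (full aunt/uncle↔niece/nephew: two paths of length 3 through the shared grandparent pair: r = 2·(1/2)^3 = 1/4).
Summing one r·B term per recipient: 1·0.25·0.442 + 3·0.25·0.0921 = 0.179575.

0.179575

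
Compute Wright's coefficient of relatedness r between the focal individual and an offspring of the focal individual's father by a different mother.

0.25

Each parent–offspring link contributes a factor of 1/2, and independent paths through distinct common ancestors add.
Half-sibs share one parent — one path of length 2: r = (1/2)^2 = 1/4.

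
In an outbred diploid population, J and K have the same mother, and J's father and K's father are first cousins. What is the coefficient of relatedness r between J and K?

0.28125

With two independent routes of shared ancestry, r is the sum of the two contributions.
J and K are related in two ways: half-sibs through their shared mother (r = 1/4) and second cousins through their fathers (r = 1/32).
r = 1/4 + 1/32 = 9/32 = 0.28125.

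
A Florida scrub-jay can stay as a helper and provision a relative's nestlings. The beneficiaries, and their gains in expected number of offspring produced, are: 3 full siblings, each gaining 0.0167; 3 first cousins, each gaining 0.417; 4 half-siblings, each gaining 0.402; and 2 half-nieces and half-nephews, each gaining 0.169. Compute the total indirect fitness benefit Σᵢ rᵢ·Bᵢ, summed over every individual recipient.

r to a full sibling = 0.5 (full sibs share both parents — two paths of length 2: r = 2·(1/2)^2 = 1/2).
r to a first cousin = 0.125 (first cousins share one grandparent pair — two paths of length 4: r = 2·(1/2)^4 = 1/8).
r to a half-sibling = 0.25 (half-sibs share one parent — one path of length 2: r = (1/2)^2 = 1/4).
r to a half-niece or half-nephew = 1/8 (half-aunt/uncle↔niece/nephew: one path of length 3: r = (1/2)^3 = 1/8).
Summing one r·B term per recipient: 3·0.5·0.0167 + 3·0.125·0.417 + 4·0.25·0.402 + 2·0.125·0.169 = 0.625675.

0.625675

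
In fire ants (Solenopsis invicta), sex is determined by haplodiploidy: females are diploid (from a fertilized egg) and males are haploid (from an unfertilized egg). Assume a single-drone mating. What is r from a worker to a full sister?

0.75

Haplodiploid full sisters inherit their father's entire haploid genome identically (contributing 1/2) and on average half of their mother's contribution (1/2 · 1/2 = 1/4); r = 1/2 + 1/4 = 3/4.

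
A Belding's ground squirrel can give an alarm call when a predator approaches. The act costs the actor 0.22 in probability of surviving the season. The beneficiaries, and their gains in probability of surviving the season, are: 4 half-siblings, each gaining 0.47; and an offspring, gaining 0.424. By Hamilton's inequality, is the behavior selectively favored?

Yes

Hamilton's rule: the trait is favored when the sum of r·B over every recipient exceeds the actor's cost C.
r to a half-sibling = 0.25 (half-sibs share one parent — one path of length 2: r = (1/2)^2 = 1/4).
r to an offspring = 1/2 (one parent–offspring link: r = (1/2)^1 = 1/2).
Summing one r·B term per recipient: 4·0.25·0.47 + 1·0.5·0.424 = 0.682.
0.682 > 0.22: the indirect benefit exceeds the cost.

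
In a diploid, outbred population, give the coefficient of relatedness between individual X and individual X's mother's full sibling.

0.25

Each parent–offspring link contributes a factor of 1/2, and independent paths through distinct common ancestors add.
Full aunt/uncle↔niece/nephew: two paths of length 3 through the shared grandparent pair: r = 2·(1/2)^3 = 1/4.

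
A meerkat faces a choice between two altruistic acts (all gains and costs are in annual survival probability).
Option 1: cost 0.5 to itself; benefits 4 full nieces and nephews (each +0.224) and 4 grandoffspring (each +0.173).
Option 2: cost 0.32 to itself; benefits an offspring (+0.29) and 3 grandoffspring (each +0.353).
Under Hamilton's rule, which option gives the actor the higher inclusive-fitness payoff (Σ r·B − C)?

Option 2

Option 1: r to a full niece or nephew = 0.25.
Option 1: r to a grandoffspring = 0.25.
Option 1: Σ r·B − C = (4·0.25·0.224 + 4·0.25·0.173) − 0.5 = -0.103.
Option 2: r to an offspring = 0.5.
Option 2: r to a grandoffspring = 0.25.
Option 2: Σ r·B − C = (1·0.5·0.29 + 3·0.25·0.353) − 0.32 = 0.08975.
Option 2 has the higher net inclusive-fitness payoff.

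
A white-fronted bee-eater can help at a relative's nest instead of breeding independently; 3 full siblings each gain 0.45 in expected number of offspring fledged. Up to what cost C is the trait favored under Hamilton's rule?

0.675

r to a full sibling = 1/2 (full sibs share both parents — two paths of length 2: r = 2·(1/2)^2 = 1/2).
Hamilton's rule: n·r·B > C, so the trait is favored while C < n·r·B = 3·0.5·0.45 = 0.675.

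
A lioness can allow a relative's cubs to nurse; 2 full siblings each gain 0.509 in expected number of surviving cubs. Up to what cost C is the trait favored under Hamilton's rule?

r to a full sibling = 0.5 (full sibs share both parents — two paths of length 2: r = 2·(1/2)^2 = 1/2).
Hamilton's rule: n·r·B > C, so the trait is favored while C < n·r·B = 2·0.5·0.509 = 0.509.

0.509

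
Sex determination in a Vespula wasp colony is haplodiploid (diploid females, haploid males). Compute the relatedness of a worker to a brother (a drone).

Her haploid brother carries none of their father's genes and a random half of their mother's genome; that half matches the maternal half of her own genome with probability 1/2: r = 1/2 · 1/2 = 1/4.

0.25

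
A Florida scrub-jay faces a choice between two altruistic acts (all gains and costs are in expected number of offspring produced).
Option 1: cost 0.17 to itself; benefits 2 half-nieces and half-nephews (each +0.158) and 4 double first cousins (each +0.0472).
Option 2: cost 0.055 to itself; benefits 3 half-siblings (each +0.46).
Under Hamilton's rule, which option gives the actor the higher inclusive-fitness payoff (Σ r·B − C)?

Option 1: r to a half-niece or half-nephew = 0.125.
Option 1: r to a double first cousin = 0.25.
Option 1: Σ r·B − C = (2·0.125·0.158 + 4·0.25·0.0472) − 0.17 = -0.0833.
Option 2: r to a half-sibling = 0.25.
Option 2: Σ r·B − C = (3·0.25·0.46) − 0.055 = 0.29.
Option 2 has the higher net inclusive-fitness payoff.

Option 2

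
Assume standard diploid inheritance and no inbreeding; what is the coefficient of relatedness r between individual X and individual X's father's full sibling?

Each parent–offspring link contributes a factor of 1/2, and independent paths through distinct common ancestors add.
Full aunt/uncle↔niece/nephew: two paths of length 3 through the shared grandparent pair: r = 2·(1/2)^3 = 1/4.

0.25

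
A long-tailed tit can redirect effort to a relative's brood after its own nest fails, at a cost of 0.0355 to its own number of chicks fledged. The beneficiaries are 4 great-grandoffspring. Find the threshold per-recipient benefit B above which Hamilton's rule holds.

r to a great-grandoffspring = 0.125 (three parent–offspring links: r = (1/2)^3 = 1/8).
Hamilton's rule with n recipients of equal r: n·r·B > C, so B > C/(n·r) = 0.0355/(4·0.125) = 0.071.

0.071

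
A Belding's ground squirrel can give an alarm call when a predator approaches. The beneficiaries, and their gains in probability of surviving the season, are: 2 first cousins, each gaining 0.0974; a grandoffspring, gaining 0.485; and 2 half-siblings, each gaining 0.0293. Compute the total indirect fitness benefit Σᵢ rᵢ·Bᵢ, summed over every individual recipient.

0.16025

r to a first cousin = 0.125 (first cousins share one grandparent pair — two paths of length 4: r = 2·(1/2)^4 = 1/8).
r to a grandoffspring = 1/4 (two parent–offspring links: r = (1/2)^2 = 1/4).
r to a half-sibling = 0.25 (half-sibs share one parent — one path of length 2: r = (1/2)^2 = 1/4).
Summing one r·B term per recipient: 2·0.125·0.0974 + 1·0.25·0.485 + 2·0.25·0.0293 = 0.16025.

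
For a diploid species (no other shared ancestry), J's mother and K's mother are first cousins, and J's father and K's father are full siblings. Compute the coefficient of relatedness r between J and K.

0.15625

Independent pedigree routes through distinct common ancestors add.
J and K are related in two ways: second cousins through their mothers (r = 1/32) and first cousins through their fathers (r = 1/8).
r = 1/32 + 1/8 = 5/32 = 0.15625.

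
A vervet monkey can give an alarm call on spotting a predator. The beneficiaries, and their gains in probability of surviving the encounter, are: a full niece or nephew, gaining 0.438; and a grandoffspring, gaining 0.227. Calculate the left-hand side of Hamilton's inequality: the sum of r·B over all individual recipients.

r to a full niece or nephew = 0.25 (full aunt/uncle↔niece/nephew: two paths of length 3 through the shared grandparent pair: r = 2·(1/2)^3 = 1/4).
r to a grandoffspring = 0.25 (two parent–offspring links: r = (1/2)^2 = 1/4).
Summing one r·B term per recipient: 1·0.25·0.438 + 1·0.25·0.227 = 0.16625.

0.16625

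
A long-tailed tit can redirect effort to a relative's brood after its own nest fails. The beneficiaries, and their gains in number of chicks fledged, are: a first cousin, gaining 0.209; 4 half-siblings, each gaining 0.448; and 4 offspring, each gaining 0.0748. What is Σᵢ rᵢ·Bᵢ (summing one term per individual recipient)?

0.623725

r to a first cousin = 1/8 (first cousins share one grandparent pair — two paths of length 4: r = 2·(1/2)^4 = 1/8).
r to a half-sibling = 1/4 (half-sibs share one parent — one path of length 2: r = (1/2)^2 = 1/4).
r to an offspring = 0.5 (one parent–offspring link: r = (1/2)^1 = 1/2).
Summing one r·B term per recipient: 1·0.125·0.209 + 4·0.25·0.448 + 4·0.5·0.0748 = 0.623725.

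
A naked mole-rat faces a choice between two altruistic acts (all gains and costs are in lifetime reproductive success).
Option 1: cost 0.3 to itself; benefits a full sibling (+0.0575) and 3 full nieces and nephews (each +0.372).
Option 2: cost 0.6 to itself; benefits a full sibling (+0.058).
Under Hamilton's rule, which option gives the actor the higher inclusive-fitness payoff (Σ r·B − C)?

Option 1: r to a full sibling = 0.5.
Option 1: r to a full niece or nephew = 0.25.
Option 1: Σ r·B − C = (1·0.5·0.0575 + 3·0.25·0.372) − 0.3 = 0.00775.
Option 2: r to a full sibling = 0.5.
Option 2: Σ r·B − C = (1·0.5·0.058) − 0.6 = -0.571.
Option 1 has the higher net inclusive-fitness payoff.

Option 1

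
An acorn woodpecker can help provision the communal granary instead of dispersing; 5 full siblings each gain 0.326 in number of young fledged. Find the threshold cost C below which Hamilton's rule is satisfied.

0.815

r to a full sibling = 1/2 (full sibs share both parents — two paths of length 2: r = 2·(1/2)^2 = 1/2).
Hamilton's rule: n·r·B > C, so the trait is favored while C < n·r·B = 5·0.5·0.326 = 0.815.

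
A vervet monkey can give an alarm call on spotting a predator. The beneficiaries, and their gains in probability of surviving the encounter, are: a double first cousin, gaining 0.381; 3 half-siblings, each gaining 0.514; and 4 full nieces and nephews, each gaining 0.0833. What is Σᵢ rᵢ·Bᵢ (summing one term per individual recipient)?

r to a double first cousin = 0.25 (double first cousins share both grandparent pairs — four paths of length 4: r = 4·(1/2)^4 = 1/4).
r to a half-sibling = 0.25 (half-sibs share one parent — one path of length 2: r = (1/2)^2 = 1/4).
r to a full niece or nephew = 1/4 (full aunt/uncle↔niece/nephew: two paths of length 3 through the shared grandparent pair: r = 2·(1/2)^3 = 1/4).
Summing one r·B term per recipient: 1·0.25·0.381 + 3·0.25·0.514 + 4·0.25·0.0833 = 0.56405.

0.56405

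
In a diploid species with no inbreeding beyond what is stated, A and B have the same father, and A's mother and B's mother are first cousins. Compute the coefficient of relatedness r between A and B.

Wright's path rule: contributions from independent ancestry routes add.
A and B are related in two ways: half-sibs through their shared father (r = 1/4) and second cousins through their mothers (r = 1/32).
r = 1/4 + 1/32 = 0.28125.

0.28125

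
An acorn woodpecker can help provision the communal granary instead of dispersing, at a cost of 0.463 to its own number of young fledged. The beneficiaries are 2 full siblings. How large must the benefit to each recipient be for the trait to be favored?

0.463

r to a full sibling = 1/2 (full sibs share both parents — two paths of length 2: r = 2·(1/2)^2 = 1/2).
Hamilton's rule with n recipients of equal r: n·r·B > C, so B > C/(n·r) = 0.463/(2·0.5) = 0.463.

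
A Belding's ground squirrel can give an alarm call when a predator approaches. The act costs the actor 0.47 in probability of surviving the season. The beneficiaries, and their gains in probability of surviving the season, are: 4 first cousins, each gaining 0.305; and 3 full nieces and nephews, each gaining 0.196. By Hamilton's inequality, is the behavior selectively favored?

No

Hamilton's rule: the trait is favored when the sum of r·B over every recipient exceeds the actor's cost C.
r to a first cousin = 1/8 (first cousins share one grandparent pair — two paths of length 4: r = 2·(1/2)^4 = 1/8).
r to a full niece or nephew = 0.25 (full aunt/uncle↔niece/nephew: two paths of length 3 through the shared grandparent pair: r = 2·(1/2)^3 = 1/4).
Summing one r·B term per recipient: 4·0.125·0.305 + 3·0.25·0.196 = 0.2995.
0.2995 < 0.47: the indirect benefit is less than the cost.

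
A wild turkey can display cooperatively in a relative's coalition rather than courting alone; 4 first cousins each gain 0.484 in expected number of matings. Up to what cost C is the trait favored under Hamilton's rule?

0.242

r to a first cousin = 0.125 (first cousins share one grandparent pair — two paths of length 4: r = 2·(1/2)^4 = 1/8).
Hamilton's rule: n·r·B > C, so the trait is favored while C < n·r·B = 4·0.125·0.484 = 0.242.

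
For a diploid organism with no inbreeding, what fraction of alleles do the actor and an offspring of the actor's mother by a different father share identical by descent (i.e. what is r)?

Each parent–offspring link contributes a factor of 1/2, and independent paths through distinct common ancestors add.
Half-sibs share one parent — one path of length 2: r = (1/2)^2 = 1/4.

0.25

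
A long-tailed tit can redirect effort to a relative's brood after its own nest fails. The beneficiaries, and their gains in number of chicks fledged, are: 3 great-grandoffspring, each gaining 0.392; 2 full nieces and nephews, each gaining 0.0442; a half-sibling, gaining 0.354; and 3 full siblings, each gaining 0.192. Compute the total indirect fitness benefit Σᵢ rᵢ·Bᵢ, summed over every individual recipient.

0.5456

r to a great-grandoffspring = 1/8 (three parent–offspring links: r = (1/2)^3 = 1/8).
r to a full niece or nephew = 0.25 (full aunt/uncle↔niece/nephew: two paths of length 3 through the shared grandparent pair: r = 2·(1/2)^3 = 1/4).
r to a half-sibling = 0.25 (half-sibs share one parent — one path of length 2: r = (1/2)^2 = 1/4).
r to a full sibling = 0.5 (full sibs share both parents — two paths of length 2: r = 2·(1/2)^2 = 1/2).
Summing one r·B term per recipient: 3·0.125·0.392 + 2·0.25·0.0442 + 1·0.25·0.354 + 3·0.5·0.192 = 0.5456.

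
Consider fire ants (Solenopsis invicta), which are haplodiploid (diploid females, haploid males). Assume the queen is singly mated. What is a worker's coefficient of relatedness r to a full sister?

Haplodiploid full sisters inherit their father's entire haploid genome identically (contributing 1/2) and on average half of their mother's contribution (1/2 · 1/2 = 1/4); r = 1/2 + 1/4 = 3/4.

0.75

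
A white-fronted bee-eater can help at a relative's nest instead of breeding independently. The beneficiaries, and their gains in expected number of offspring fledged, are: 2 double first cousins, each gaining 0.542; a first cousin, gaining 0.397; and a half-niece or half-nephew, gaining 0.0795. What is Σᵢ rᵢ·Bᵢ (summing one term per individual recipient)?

0.3305625

r to a double first cousin = 0.25 (double first cousins share both grandparent pairs — four paths of length 4: r = 4·(1/2)^4 = 1/4).
r to a first cousin = 0.125 (first cousins share one grandparent pair — two paths of length 4: r = 2·(1/2)^4 = 1/8).
r to a half-niece or half-nephew = 0.125 (half-aunt/uncle↔niece/nephew: one path of length 3: r = (1/2)^3 = 1/8).
Summing one r·B term per recipient: 2·0.25·0.542 + 1·0.125·0.397 + 1·0.125·0.0795 = 0.3305625.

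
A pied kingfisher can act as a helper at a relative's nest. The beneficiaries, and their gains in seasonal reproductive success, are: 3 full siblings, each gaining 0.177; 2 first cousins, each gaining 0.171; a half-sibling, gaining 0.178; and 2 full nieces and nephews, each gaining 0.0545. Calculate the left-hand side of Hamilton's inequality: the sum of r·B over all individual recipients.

0.38

r to a full sibling = 0.5 (full sibs share both parents — two paths of length 2: r = 2·(1/2)^2 = 1/2).
r to a first cousin = 0.125 (first cousins share one grandparent pair — two paths of length 4: r = 2·(1/2)^4 = 1/8).
r to a half-sibling = 1/4 (half-sibs share one parent — one path of length 2: r = (1/2)^2 = 1/4).
r to a full niece or nephew = 1/4 (full aunt/uncle↔niece/nephew: two paths of length 3 through the shared grandparent pair: r = 2·(1/2)^3 = 1/4).
Summing one r·B term per recipient: 3·0.5·0.177 + 2·0.125·0.171 + 1·0.25·0.178 + 2·0.25·0.0545 = 0.38.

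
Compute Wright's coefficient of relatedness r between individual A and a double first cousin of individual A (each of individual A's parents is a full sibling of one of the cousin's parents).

0.25

Each parent–offspring link contributes a factor of 1/2, and independent paths through distinct common ancestors add.
Double first cousins share both grandparent pairs — four paths of length 4: r = 4·(1/2)^4 = 1/4.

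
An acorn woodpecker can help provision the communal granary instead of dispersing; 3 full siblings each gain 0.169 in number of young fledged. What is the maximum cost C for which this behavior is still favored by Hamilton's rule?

0.2535

r to a full sibling = 0.5 (full sibs share both parents — two paths of length 2: r = 2·(1/2)^2 = 1/2).
Hamilton's rule: n·r·B > C, so the trait is favored while C < n·r·B = 3·0.5·0.169 = 0.2535.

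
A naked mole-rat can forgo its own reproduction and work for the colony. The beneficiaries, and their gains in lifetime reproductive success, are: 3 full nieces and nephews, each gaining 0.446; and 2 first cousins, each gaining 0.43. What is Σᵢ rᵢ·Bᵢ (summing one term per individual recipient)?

r to a full niece or nephew = 1/4 (full aunt/uncle↔niece/nephew: two paths of length 3 through the shared grandparent pair: r = 2·(1/2)^3 = 1/4).
r to a first cousin = 0.125 (first cousins share one grandparent pair — two paths of length 4: r = 2·(1/2)^4 = 1/8).
Summing one r·B term per recipient: 3·0.25·0.446 + 2·0.125·0.43 = 0.442.

0.442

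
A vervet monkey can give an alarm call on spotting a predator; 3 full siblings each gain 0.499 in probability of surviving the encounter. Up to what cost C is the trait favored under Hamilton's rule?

0.7485

r to a full sibling = 1/2 (full sibs share both parents — two paths of length 2: r = 2·(1/2)^2 = 1/2).
Hamilton's rule: n·r·B > C, so the trait is favored while C < n·r·B = 3·0.5·0.499 = 0.7485.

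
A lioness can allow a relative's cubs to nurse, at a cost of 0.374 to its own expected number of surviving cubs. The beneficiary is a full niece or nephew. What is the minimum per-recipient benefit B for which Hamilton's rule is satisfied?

1.496

r to a full niece or nephew = 1/4 (full aunt/uncle↔niece/nephew: two paths of length 3 through the shared grandparent pair: r = 2·(1/2)^3 = 1/4).
Hamilton's rule with n recipients of equal r: n·r·B > C, so B > C/(n·r) = 0.374/(1·0.25) = 1.496.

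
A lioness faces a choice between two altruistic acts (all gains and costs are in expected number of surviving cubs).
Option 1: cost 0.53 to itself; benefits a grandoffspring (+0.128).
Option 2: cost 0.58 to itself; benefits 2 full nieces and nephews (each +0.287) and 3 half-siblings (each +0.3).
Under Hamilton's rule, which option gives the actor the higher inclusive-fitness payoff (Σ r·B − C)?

Option 2

Option 1: r to a grandoffspring = 0.25.
Option 1: Σ r·B − C = (1·0.25·0.128) − 0.53 = -0.498.
Option 2: r to a full niece or nephew = 0.25.
Option 2: r to a half-sibling = 0.25.
Option 2: Σ r·B − C = (2·0.25·0.287 + 3·0.25·0.3) − 0.58 = -0.2115.
Option 2 has the higher net inclusive-fitness payoff.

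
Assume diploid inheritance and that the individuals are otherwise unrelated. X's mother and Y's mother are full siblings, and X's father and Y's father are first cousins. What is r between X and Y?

Relatedness sums over independent paths through distinct common ancestors.
X and Y are related in two ways: first cousins through their mothers (r = 1/8) and second cousins through their fathers (r = 1/32).
r = 1/8 + 1/32 = 0.15625.

0.15625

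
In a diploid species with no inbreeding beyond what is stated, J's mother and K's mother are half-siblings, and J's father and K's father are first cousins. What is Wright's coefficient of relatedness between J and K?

Independent pedigree routes through distinct common ancestors add.
J and K are related in two ways: half first cousins through their mothers (r = 1/16) and second cousins through their fathers (r = 1/32).
r = 1/16 + 1/32 = 0.09375.

0.09375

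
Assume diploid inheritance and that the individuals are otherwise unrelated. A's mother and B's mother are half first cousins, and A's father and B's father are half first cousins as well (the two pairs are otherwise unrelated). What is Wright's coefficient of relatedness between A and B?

With two independent routes of shared ancestry, r is the sum of the two contributions.
A and B are related in two ways: half second cousins through their mothers (r = 1/64) and half second cousins through their fathers (r = 1/64).
r = 1/64 + 1/64 = 1/32 = 0.03125.

0.03125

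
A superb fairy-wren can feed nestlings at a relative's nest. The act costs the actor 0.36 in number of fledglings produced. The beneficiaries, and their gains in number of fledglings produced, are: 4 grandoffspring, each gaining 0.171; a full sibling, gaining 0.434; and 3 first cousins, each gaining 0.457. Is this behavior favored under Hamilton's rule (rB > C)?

Yes

Hamilton's rule: the trait is favored when the sum of r·B over every recipient exceeds the actor's cost C.
r to a grandoffspring = 1/4 (two parent–offspring links: r = (1/2)^2 = 1/4).
r to a full sibling = 0.5 (full sibs share both parents — two paths of length 2: r = 2·(1/2)^2 = 1/2).
r to a first cousin = 0.125 (first cousins share one grandparent pair — two paths of length 4: r = 2·(1/2)^4 = 1/8).
Summing one r·B term per recipient: 4·0.25·0.171 + 1·0.5·0.434 + 3·0.125·0.457 = 0.559375.
0.559375 > 0.36: the indirect benefit exceeds the cost.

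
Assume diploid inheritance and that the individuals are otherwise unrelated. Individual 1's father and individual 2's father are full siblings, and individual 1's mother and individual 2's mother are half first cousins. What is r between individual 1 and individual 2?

Relatedness sums over independent paths through distinct common ancestors.
Individual 1 and individual 2 are related in two ways: first cousins through their fathers (r = 1/8) and half second cousins through their mothers (r = 1/64).
r = 1/8 + 1/64 = 0.140625.

0.140625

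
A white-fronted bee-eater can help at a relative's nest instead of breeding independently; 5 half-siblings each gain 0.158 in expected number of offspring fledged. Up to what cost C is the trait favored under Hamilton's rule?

r to a half-sibling = 1/4 (half-sibs share one parent — one path of length 2: r = (1/2)^2 = 1/4).
Hamilton's rule: n·r·B > C, so the trait is favored while C < n·r·B = 5·0.25·0.158 = 0.1975.

0.1975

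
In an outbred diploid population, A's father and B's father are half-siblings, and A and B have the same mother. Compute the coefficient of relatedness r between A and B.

0.3125

Independent pedigree routes through distinct common ancestors add.
A and B are related in two ways: half first cousins through their fathers (r = 1/16) and half-sibs through their shared mother (r = 1/4).
r = 1/16 + 1/4 = 0.3125.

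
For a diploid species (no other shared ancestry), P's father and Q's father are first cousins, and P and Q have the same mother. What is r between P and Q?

Independent pedigree routes through distinct common ancestors add.
P and Q are related in two ways: second cousins through their fathers (r = 1/32) and half-sibs through their shared mother (r = 1/4).
r = 1/32 + 1/4 = 9/32 = 0.28125.

0.28125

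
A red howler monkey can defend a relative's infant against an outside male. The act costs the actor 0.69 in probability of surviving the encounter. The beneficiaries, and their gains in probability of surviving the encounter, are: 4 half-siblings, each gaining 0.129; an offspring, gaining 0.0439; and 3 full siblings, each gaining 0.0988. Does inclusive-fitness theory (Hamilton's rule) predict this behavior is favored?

Hamilton's rule: the trait is favored when the sum of r·B over every recipient exceeds the actor's cost C.
r to a half-sibling = 1/4 (half-sibs share one parent — one path of length 2: r = (1/2)^2 = 1/4).
r to an offspring = 1/2 (one parent–offspring link: r = (1/2)^1 = 1/2).
r to a full sibling = 1/2 (full sibs share both parents — two paths of length 2: r = 2·(1/2)^2 = 1/2).
Summing one r·B term per recipient: 4·0.25·0.129 + 1·0.5·0.0439 + 3·0.5·0.0988 = 0.29915.
0.29915 < 0.69: the indirect benefit is less than the cost.

No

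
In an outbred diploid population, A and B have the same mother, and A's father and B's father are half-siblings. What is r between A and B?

With two independent routes of shared ancestry, r is the sum of the two contributions.
A and B are related in two ways: half-sibs through their shared mother (r = 1/4) and half first cousins through their fathers (r = 1/16).
r = 1/4 + 1/16 = 5/16 = 0.3125.

0.3125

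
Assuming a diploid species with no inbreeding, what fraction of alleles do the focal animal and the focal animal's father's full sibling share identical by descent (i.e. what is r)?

0.25

Each parent–offspring link contributes a factor of 1/2, and independent paths through distinct common ancestors add.
Full aunt/uncle↔niece/nephew: two paths of length 3 through the shared grandparent pair: r = 2·(1/2)^3 = 1/4.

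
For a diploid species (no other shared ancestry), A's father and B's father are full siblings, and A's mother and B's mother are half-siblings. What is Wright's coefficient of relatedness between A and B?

0.1875

Wright's path rule: contributions from independent ancestry routes add.
A and B are related in two ways: first cousins through their fathers (r = 1/8) and half first cousins through their mothers (r = 1/16).
r = 1/8 + 1/16 = 0.1875.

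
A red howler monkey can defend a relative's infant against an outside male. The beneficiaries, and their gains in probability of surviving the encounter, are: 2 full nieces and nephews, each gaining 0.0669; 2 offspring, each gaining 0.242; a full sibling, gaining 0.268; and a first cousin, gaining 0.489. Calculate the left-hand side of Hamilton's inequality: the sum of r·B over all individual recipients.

r to a full niece or nephew = 1/4 (full aunt/uncle↔niece/nephew: two paths of length 3 through the shared grandparent pair: r = 2·(1/2)^3 = 1/4).
r to an offspring = 0.5 (one parent–offspring link: r = (1/2)^1 = 1/2).
r to a full sibling = 0.5 (full sibs share both parents — two paths of length 2: r = 2·(1/2)^2 = 1/2).
r to a first cousin = 0.125 (first cousins share one grandparent pair — two paths of length 4: r = 2·(1/2)^4 = 1/8).
Summing one r·B term per recipient: 2·0.25·0.0669 + 2·0.5·0.242 + 1·0.5·0.268 + 1·0.125·0.489 = 0.470575.

0.470575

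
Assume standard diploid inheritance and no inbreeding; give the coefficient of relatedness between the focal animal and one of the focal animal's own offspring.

Each parent–offspring link contributes a factor of 1/2, and independent paths through distinct common ancestors add.
One parent–offspring link: r = (1/2)^1 = 1/2.

0.5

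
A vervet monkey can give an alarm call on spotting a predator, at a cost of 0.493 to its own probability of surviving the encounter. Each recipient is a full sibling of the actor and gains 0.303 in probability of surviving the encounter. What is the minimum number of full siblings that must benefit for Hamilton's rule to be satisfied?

r to a full sibling = 1/2 (full sibs share both parents — two paths of length 2: r = 2·(1/2)^2 = 1/2).
Hamilton's rule: n·r·B > C  ⇒  n > C/(r·B) = 0.493/(0.5·0.303) = 3.254.
The smallest integer exceeding 3.254 is 4.

4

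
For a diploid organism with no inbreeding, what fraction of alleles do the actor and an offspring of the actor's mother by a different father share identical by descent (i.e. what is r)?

0.25

Each parent–offspring link contributes a factor of 1/2, and independent paths through distinct common ancestors add.
Half-sibs share one parent — one path of length 2: r = (1/2)^2 = 1/4.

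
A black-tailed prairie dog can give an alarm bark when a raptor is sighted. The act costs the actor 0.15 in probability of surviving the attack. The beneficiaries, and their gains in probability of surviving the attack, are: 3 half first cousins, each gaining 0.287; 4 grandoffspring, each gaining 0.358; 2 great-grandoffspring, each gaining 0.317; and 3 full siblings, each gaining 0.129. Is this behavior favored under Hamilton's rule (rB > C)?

Hamilton's rule: the trait is favored when the sum of r·B over every recipient exceeds the actor's cost C.
r to a half first cousin = 1/16 (half first cousins share one grandparent — one path of length 4: r = (1/2)^4 = 1/16).
r to a grandoffspring = 0.25 (two parent–offspring links: r = (1/2)^2 = 1/4).
r to a great-grandoffspring = 0.125 (three parent–offspring links: r = (1/2)^3 = 1/8).
r to a full sibling = 0.5 (full sibs share both parents — two paths of length 2: r = 2·(1/2)^2 = 1/2).
Summing one r·B term per recipient: 3·0.0625·0.287 + 4·0.25·0.358 + 2·0.125·0.317 + 3·0.5·0.129 = 0.6845625.
0.6845625 > 0.15: the indirect benefit exceeds the cost.

Yes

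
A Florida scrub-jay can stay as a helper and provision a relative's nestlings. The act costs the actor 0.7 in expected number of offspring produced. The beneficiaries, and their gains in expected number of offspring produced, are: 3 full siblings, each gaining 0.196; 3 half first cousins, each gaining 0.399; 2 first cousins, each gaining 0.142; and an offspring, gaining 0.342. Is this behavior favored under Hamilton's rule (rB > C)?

No

Hamilton's rule: the trait is favored when the sum of r·B over every recipient exceeds the actor's cost C.
r to a full sibling = 0.5 (full sibs share both parents — two paths of length 2: r = 2·(1/2)^2 = 1/2).
r to a half first cousin = 0.0625 (half first cousins share one grandparent — one path of length 4: r = (1/2)^4 = 1/16).
r to a first cousin = 0.125 (first cousins share one grandparent pair — two paths of length 4: r = 2·(1/2)^4 = 1/8).
r to an offspring = 0.5 (one parent–offspring link: r = (1/2)^1 = 1/2).
Summing one r·B term per recipient: 3·0.5·0.196 + 3·0.0625·0.399 + 2·0.125·0.142 + 1·0.5·0.342 = 0.5753125.
0.5753125 < 0.7: the indirect benefit is less than the cost.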